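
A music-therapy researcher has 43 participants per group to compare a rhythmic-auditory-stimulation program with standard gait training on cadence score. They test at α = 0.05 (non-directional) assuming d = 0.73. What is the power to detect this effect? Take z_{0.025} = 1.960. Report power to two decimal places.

For two equal groups, power = Φ(d·√(n/2) − z_{α/2}).
d·√(n/2) = 0.73 × √(43/2) = 0.73 × 4.637 = 3.385.
z_β = 3.385 − 1.960 = 1.425.
Power = Φ(1.425) = 0.923.

power ≈ 0.92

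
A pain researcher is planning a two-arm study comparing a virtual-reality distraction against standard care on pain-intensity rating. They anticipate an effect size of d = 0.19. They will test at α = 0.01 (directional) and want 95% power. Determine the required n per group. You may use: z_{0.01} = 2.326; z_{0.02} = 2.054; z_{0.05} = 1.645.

n = 874 per group

For two independent groups with equal n: n = 2·((z_{α} + z_β) / d)².
z_{α} + z_β = 2.326 + 1.645 = 3.971.
n = 2 × (3.971 / 0.19)² = 2 × 20.900² = 2 × 436.81 = 873.6.
Round up to the next whole participant.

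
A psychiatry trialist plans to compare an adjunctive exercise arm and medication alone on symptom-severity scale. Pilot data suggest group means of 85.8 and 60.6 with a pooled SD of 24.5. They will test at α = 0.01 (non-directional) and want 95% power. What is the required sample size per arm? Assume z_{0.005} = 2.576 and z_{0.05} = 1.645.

Cohen's d = |M₁ − M₂| / SD_pooled = |85.8 − 60.6| / 24.5 = 25.2 / 24.5 = 1.029.
For two independent groups with equal n: n = 2·((z_{α/2} + z_β) / d)².
z_{α/2} + z_β = 2.576 + 1.645 = 4.221.
n = 2 × (4.221 / 1.029)² = 2 × 4.102² = 2 × 16.83 = 33.7.
Round up to the next whole participant.

n = 34 per group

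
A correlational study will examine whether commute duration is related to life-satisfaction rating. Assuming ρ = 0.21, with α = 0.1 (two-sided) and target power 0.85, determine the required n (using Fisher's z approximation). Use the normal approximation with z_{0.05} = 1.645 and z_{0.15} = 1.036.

n = 162

Fisher's z: C = ½·ln((1+r)/(1−r)) = ½·ln(1.5316) = 0.2132.
n = ((z_{α/2} + z_β)/C)² + 3.
(1.645 + 1.036) / 0.2132 = 2.681 / 0.2132 = 12.575.
n = 12.575² + 3 = 158.13 + 3 = 161.1.
Round up.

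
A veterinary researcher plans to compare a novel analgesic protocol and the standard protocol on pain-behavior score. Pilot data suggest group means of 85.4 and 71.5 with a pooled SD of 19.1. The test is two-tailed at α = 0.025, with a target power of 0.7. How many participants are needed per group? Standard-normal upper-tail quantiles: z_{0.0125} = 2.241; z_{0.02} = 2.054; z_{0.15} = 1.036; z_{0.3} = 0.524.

n = 29 per group

Cohen's d = |M₁ − M₂| / SD_pooled = |85.4 − 71.5| / 19.1 = 13.9 / 19.1 = 0.728.
For two independent groups with equal n: n = 2·((z_{α/2} + z_β) / d)².
z_{α/2} + z_β = 2.241 + 0.524 = 2.765.
n = 2 × (2.765 / 0.728)² = 2 × 3.798² = 2 × 14.43 = 28.9.
Round up to the next whole participant.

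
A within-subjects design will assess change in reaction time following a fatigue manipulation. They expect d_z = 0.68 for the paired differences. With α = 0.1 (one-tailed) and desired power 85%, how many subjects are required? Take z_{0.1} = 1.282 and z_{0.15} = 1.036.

For a paired (one-sample on differences) test: n = ((z_{α} + z_β) / d)².
z_{α} + z_β = 1.282 + 1.036 = 2.318.
n = (2.318 / 0.68)² = 3.409² = 11.62.
Round up.

n = 12 pairs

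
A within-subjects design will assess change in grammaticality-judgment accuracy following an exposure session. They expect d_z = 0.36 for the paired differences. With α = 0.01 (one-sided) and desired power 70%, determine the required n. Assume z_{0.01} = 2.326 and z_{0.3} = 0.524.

For a paired (one-sample on differences) test: n = ((z_{α} + z_β) / d)².
z_{α} + z_β = 2.326 + 0.524 = 2.850.
n = (2.850 / 0.36)² = 7.917² = 62.67.
Round up.

n = 63 pairs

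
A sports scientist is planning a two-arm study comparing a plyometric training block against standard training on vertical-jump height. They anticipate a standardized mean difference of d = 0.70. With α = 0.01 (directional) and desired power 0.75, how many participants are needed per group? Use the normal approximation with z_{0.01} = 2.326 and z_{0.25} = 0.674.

n = 37 per group

For two independent groups with equal n: n = 2·((z_{α} + z_β) / d)².
z_{α} + z_β = 2.326 + 0.674 = 3.000.
n = 2 × (3.000 / 0.70)² = 2 × 4.286² = 2 × 18.37 = 36.7.
Round up to the next whole participant.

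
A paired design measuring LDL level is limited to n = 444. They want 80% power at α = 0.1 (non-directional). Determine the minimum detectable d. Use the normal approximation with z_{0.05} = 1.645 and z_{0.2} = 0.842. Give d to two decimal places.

For a single sample (or paired design) of n = 444: d_min = (z_{α/2} + z_β)/√n.
z-sum = 1.645 + 0.842 = 2.487.
d_min = 2.487 / √444 = 2.487 / 21.071 = 0.118.

d_min ≈ 0.12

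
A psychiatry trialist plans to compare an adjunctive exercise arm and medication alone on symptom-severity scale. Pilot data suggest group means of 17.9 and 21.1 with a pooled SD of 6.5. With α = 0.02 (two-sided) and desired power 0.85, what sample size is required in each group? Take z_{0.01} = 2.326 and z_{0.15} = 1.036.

n = 94 per group

Cohen's d = |M₁ − M₂| / SD_pooled = |17.9 − 21.1| / 6.5 = 3.2 / 6.5 = 0.492.
For two independent groups with equal n: n = 2·((z_{α/2} + z_β) / d)².
z_{α/2} + z_β = 2.326 + 1.036 = 3.362.
n = 2 × (3.362 / 0.492)² = 2 × 6.833² = 2 × 46.69 = 93.4.
Round up to the next whole participant.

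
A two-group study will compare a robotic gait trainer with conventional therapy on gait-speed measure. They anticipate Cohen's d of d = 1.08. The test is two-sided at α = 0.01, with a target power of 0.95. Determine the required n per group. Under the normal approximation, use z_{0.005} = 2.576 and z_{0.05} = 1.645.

n = 31 per group

For two independent groups with equal n: n = 2·((z_{α/2} + z_β) / d)².
z_{α/2} + z_β = 2.576 + 1.645 = 4.221.
n = 2 × (4.221 / 1.08)² = 2 × 3.908² = 2 × 15.28 = 30.6.
Round up to the next whole participant.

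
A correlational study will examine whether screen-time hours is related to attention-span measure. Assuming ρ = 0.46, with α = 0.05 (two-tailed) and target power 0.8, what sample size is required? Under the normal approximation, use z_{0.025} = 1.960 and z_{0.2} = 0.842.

Fisher's z: C = ½·ln((1+r)/(1−r)) = ½·ln(2.7037) = 0.4973.
n = ((z_{α/2} + z_β)/C)² + 3.
(1.960 + 0.842) / 0.4973 = 2.802 / 0.4973 = 5.634.
n = 5.634² + 3 = 31.75 + 3 = 34.7.
Round up.

n = 35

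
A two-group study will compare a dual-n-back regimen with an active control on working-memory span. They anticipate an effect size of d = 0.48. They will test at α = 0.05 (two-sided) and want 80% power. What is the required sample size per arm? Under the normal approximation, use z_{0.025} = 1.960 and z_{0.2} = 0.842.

For two independent groups with equal n: n = 2·((z_{α/2} + z_β) / d)².
z_{α/2} + z_β = 1.960 + 0.842 = 2.802.
n = 2 × (2.802 / 0.48)² = 2 × 5.838² = 2 × 34.08 = 68.2.
Round up to the next whole participant.

n = 69 per group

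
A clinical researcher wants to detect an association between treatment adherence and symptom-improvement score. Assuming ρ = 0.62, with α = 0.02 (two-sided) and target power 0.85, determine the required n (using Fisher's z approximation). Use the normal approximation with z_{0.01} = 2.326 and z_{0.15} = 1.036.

n = 25

Fisher's z: C = ½·ln((1+r)/(1−r)) = ½·ln(4.2632) = 0.7250.
n = ((z_{α/2} + z_β)/C)² + 3.
(2.326 + 1.036) / 0.7250 = 3.362 / 0.7250 = 4.637.
n = 4.637² + 3 = 21.50 + 3 = 24.5.
Round up.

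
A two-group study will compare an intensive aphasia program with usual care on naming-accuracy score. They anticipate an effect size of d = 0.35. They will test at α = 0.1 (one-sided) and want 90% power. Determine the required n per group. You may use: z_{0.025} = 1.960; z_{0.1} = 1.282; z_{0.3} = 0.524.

For two independent groups with equal n: n = 2·((z_{α} + z_β) / d)².
z_{α} + z_β = 1.282 + 1.282 = 2.564.
n = 2 × (2.564 / 0.35)² = 2 × 7.326² = 2 × 53.67 = 107.3.
Round up to the next whole participant.

n = 108 per group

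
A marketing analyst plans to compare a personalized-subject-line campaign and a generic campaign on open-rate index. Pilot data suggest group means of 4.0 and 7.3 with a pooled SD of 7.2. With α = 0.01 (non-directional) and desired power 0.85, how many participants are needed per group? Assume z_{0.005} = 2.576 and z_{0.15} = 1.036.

Cohen's d = |M₁ − M₂| / SD_pooled = |4.0 − 7.3| / 7.2 = 3.3 / 7.2 = 0.458.
For two independent groups with equal n: n = 2·((z_{α/2} + z_β) / d)².
z_{α/2} + z_β = 2.576 + 1.036 = 3.612.
n = 2 × (3.612 / 0.458)² = 2 × 7.886² = 2 × 62.20 = 124.4.
Round up to the next whole participant.

n = 125 per group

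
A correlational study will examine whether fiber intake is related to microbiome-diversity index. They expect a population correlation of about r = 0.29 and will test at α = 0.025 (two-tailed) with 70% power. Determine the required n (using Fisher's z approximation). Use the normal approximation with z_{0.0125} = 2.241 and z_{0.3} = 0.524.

Fisher's z: C = ½·ln((1+r)/(1−r)) = ½·ln(1.8169) = 0.2986.
n = ((z_{α/2} + z_β)/C)² + 3.
(2.241 + 0.524) / 0.2986 = 2.765 / 0.2986 = 9.260.
n = 9.260² + 3 = 85.75 + 3 = 88.7.
Round up.

n = 89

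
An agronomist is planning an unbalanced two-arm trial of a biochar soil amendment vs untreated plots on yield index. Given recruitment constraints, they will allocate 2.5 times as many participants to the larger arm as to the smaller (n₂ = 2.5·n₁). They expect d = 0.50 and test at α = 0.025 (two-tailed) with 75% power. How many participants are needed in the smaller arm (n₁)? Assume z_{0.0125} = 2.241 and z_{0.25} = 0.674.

With allocation ratio k = n₂/n₁ = 2.5, Var(x̄₁−x̄₂) = σ²(1/n₁ + 1/(k·n₁)) = σ²·(k+1)/(k·n₁).
So n₁ = (1 + 1/k)·((z_{α/2} + z_β)/d)² = 1.400 × (2.915/0.50)².
n₁ = 1.400 × 33.99 = 47.6.
Round up: n₁ = 48, giving n₂ = 2.5 × 48 = 120.

n₁ = 48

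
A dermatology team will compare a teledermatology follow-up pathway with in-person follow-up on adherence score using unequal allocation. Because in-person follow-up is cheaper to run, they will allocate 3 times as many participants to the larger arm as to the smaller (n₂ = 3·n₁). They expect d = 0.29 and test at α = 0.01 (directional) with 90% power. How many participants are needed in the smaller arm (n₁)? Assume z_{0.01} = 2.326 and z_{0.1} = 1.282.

With allocation ratio k = n₂/n₁ = 3, Var(x̄₁−x̄₂) = σ²(1/n₁ + 1/(k·n₁)) = σ²·(k+1)/(k·n₁).
So n₁ = (1 + 1/k)·((z_{α} + z_β)/d)² = 1.333 × (3.608/0.29)².
n₁ = 1.333 × 154.79 = 206.4.
Round up: n₁ = 207, giving n₂ = 3 × 207 = 621.

n₁ = 207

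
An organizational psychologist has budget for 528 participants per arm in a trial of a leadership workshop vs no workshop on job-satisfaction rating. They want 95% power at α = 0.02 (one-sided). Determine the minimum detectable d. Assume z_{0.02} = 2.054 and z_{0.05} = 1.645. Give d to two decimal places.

d_min ≈ 0.23

For two independent groups of n = 528 each: d_min = (z_{α} + z_β)·√(2/n).
z-sum = 2.054 + 1.645 = 3.699.
d_min = 3.699 × √(2/528) = 3.699 × 0.0615 = 0.228.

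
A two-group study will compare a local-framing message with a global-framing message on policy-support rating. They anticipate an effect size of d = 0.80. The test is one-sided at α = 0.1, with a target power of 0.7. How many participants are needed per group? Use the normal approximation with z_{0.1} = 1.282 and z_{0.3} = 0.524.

n = 11 per group

For two independent groups with equal n: n = 2·((z_{α} + z_β) / d)².
z_{α} + z_β = 1.282 + 0.524 = 1.806.
n = 2 × (1.806 / 0.80)² = 2 × 2.257² = 2 × 5.10 = 10.2.
Round up to the next whole participant.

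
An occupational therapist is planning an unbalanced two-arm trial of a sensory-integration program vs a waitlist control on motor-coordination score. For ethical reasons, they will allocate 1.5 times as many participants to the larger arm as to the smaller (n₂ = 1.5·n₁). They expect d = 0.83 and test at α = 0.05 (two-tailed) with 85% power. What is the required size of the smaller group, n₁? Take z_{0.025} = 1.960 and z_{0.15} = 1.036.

n₁ = 22

With allocation ratio k = n₂/n₁ = 1.5, Var(x̄₁−x̄₂) = σ²(1/n₁ + 1/(k·n₁)) = σ²·(k+1)/(k·n₁).
So n₁ = (1 + 1/k)·((z_{α/2} + z_β)/d)² = 1.667 × (2.996/0.83)².
n₁ = 1.667 × 13.03 = 21.7.
Round up: n₁ = 22, giving n₂ = 1.5 × 22 = 33.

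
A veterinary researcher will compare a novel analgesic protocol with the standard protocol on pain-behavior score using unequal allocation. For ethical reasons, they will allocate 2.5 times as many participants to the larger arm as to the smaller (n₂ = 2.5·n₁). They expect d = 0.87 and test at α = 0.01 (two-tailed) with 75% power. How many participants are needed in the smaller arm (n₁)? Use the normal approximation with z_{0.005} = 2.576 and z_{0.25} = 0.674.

n₁ = 20

With allocation ratio k = n₂/n₁ = 2.5, Var(x̄₁−x̄₂) = σ²(1/n₁ + 1/(k·n₁)) = σ²·(k+1)/(k·n₁).
So n₁ = (1 + 1/k)·((z_{α/2} + z_β)/d)² = 1.400 × (3.250/0.87)².
n₁ = 1.400 × 13.95 = 19.5.
Round up: n₁ = 20, giving n₂ = 2.5 × 20 = 50.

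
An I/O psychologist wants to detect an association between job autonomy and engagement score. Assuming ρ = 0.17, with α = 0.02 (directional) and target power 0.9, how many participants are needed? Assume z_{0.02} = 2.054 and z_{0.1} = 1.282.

Fisher's z: C = ½·ln((1+r)/(1−r)) = ½·ln(1.4096) = 0.1717.
n = ((z_{α} + z_β)/C)² + 3.
(2.054 + 1.282) / 0.1717 = 3.336 / 0.1717 = 19.429.
n = 19.429² + 3 = 377.50 + 3 = 380.5.
Round up.

n = 381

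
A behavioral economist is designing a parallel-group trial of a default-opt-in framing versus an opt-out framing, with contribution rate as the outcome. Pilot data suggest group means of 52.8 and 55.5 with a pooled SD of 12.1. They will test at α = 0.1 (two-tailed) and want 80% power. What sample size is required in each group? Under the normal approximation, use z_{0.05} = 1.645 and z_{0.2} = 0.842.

Cohen's d = |M₁ − M₂| / SD_pooled = |52.8 − 55.5| / 12.1 = 2.7 / 12.1 = 0.223.
For two independent groups with equal n: n = 2·((z_{α/2} + z_β) / d)².
z_{α/2} + z_β = 1.645 + 0.842 = 2.487.
n = 2 × (2.487 / 0.223)² = 2 × 11.152² = 2 × 124.38 = 248.8.
Round up to the next whole participant.

n = 249 per group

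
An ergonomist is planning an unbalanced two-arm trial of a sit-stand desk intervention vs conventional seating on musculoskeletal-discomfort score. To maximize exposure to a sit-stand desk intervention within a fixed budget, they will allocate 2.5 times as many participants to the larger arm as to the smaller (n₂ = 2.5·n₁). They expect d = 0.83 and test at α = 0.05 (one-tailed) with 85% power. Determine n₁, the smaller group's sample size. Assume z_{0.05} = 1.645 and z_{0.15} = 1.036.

n₁ = 15

With allocation ratio k = n₂/n₁ = 2.5, Var(x̄₁−x̄₂) = σ²(1/n₁ + 1/(k·n₁)) = σ²·(k+1)/(k·n₁).
So n₁ = (1 + 1/k)·((z_{α} + z_β)/d)² = 1.400 × (2.681/0.83)².
n₁ = 1.400 × 10.43 = 14.6.
Round up: n₁ = 15, giving n₂ = ⌈2.5 × 15⌉ = ⌈37.5⌉ = 38.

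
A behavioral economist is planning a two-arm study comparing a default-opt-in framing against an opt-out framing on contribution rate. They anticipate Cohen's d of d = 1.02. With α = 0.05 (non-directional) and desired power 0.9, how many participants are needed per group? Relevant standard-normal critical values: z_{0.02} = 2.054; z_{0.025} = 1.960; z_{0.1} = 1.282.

n = 21 per group

For two independent groups with equal n: n = 2·((z_{α/2} + z_β) / d)².
z_{α/2} + z_β = 1.960 + 1.282 = 3.242.
n = 2 × (3.242 / 1.02)² = 2 × 3.178² = 2 × 10.10 = 20.2.
Round up to the next whole participant.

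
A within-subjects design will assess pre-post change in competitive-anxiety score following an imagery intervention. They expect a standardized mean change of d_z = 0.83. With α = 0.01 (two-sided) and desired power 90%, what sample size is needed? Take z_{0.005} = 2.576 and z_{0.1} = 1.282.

n = 22 pairs

For a paired (one-sample on differences) test: n = ((z_{α/2} + z_β) / d)².
z_{α/2} + z_β = 2.576 + 1.282 = 3.858.
n = (3.858 / 0.83)² = 4.648² = 21.61.
Round up.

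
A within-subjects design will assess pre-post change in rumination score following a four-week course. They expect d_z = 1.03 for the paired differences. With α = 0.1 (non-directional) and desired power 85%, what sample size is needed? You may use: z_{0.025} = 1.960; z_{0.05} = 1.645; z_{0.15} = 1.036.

For a paired (one-sample on differences) test: n = ((z_{α/2} + z_β) / d)².
z_{α/2} + z_β = 1.645 + 1.036 = 2.681.
n = (2.681 / 1.03)² = 2.603² = 6.78.
Round up.

n = 7 pairs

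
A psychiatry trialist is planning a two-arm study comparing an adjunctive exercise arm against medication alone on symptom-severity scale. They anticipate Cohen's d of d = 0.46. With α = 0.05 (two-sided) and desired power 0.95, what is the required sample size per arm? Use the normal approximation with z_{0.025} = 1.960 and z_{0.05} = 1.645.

n = 123 per group

For two independent groups with equal n: n = 2·((z_{α/2} + z_β) / d)².
z_{α/2} + z_β = 1.960 + 1.645 = 3.605.
n = 2 × (3.605 / 0.46)² = 2 × 7.837² = 2 × 61.42 = 122.8.
Round up to the next whole participant.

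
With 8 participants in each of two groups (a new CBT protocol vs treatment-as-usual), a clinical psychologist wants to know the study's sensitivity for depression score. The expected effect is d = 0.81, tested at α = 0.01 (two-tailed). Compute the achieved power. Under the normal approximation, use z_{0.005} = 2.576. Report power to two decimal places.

power ≈ 0.17

For two equal groups, power = Φ(d·√(n/2) − z_{α/2}).
d·√(n/2) = 0.81 × √(8/2) = 0.81 × 2.000 = 1.620.
z_β = 1.620 − 2.576 = -0.956.
Power = Φ(-0.956) = 0.170.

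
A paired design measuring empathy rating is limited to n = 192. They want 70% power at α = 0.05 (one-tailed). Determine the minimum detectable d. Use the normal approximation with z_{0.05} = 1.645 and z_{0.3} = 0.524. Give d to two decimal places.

For a single sample (or paired design) of n = 192: d_min = (z_{α} + z_β)/√n.
z-sum = 1.645 + 0.524 = 2.169.
d_min = 2.169 / √192 = 2.169 / 13.856 = 0.157.

d_min ≈ 0.16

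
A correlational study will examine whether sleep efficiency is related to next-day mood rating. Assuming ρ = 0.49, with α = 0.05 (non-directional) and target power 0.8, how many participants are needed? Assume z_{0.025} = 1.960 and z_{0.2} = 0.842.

n = 31

Fisher's z: C = ½·ln((1+r)/(1−r)) = ½·ln(2.9216) = 0.5361.
n = ((z_{α/2} + z_β)/C)² + 3.
(1.960 + 0.842) / 0.5361 = 2.802 / 0.5361 = 5.227.
n = 5.227² + 3 = 27.32 + 3 = 30.3.
Round up.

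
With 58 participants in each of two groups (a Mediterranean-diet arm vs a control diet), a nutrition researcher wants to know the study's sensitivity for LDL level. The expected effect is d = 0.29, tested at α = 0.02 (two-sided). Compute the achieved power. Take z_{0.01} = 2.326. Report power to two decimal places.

For two equal groups, power = Φ(d·√(n/2) − z_{α/2}).
d·√(n/2) = 0.29 × √(58/2) = 0.29 × 5.385 = 1.562.
z_β = 1.562 − 2.326 = -0.764.
Power = Φ(-0.764) = 0.222.

power ≈ 0.22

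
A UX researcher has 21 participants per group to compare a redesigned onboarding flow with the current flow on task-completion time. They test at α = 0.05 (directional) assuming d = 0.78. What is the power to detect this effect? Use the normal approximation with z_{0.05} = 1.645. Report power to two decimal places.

power ≈ 0.81

For two equal groups, power = Φ(d·√(n/2) − z_{α}).
d·√(n/2) = 0.78 × √(21/2) = 0.78 × 3.240 = 2.527.
z_β = 2.527 − 1.645 = 0.882.
Power = Φ(0.882) = 0.811.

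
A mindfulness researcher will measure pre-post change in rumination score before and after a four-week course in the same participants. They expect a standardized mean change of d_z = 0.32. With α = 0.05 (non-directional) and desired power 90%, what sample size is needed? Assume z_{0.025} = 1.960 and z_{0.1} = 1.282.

For a paired (one-sample on differences) test: n = ((z_{α/2} + z_β) / d)².
z_{α/2} + z_β = 1.960 + 1.282 = 3.242.
n = (3.242 / 0.32)² = 10.131² = 102.64.
Round up.

n = 103 pairs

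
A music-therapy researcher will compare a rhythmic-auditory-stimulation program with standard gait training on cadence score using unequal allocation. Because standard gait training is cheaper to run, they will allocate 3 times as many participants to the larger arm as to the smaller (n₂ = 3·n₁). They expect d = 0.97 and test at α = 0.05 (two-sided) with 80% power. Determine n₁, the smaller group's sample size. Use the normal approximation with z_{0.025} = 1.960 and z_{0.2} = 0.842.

n₁ = 12

With allocation ratio k = n₂/n₁ = 3, Var(x̄₁−x̄₂) = σ²(1/n₁ + 1/(k·n₁)) = σ²·(k+1)/(k·n₁).
So n₁ = (1 + 1/k)·((z_{α/2} + z_β)/d)² = 1.333 × (2.802/0.97)².
n₁ = 1.333 × 8.34 = 11.1.
Round up: n₁ = 12, giving n₂ = 3 × 12 = 36.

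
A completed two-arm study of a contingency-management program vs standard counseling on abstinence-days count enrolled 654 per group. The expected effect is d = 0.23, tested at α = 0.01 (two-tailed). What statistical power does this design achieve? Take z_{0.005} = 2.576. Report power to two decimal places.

For two equal groups, power = Φ(d·√(n/2) − z_{α/2}).
d·√(n/2) = 0.23 × √(654/2) = 0.23 × 18.083 = 4.159.
z_β = 4.159 − 2.576 = 1.583.
Power = Φ(1.583) = 0.943.

power ≈ 0.94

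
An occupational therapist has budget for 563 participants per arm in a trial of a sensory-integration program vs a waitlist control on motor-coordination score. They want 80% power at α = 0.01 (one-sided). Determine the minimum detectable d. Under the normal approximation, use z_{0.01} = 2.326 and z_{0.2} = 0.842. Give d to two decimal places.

For two independent groups of n = 563 each: d_min = (z_{α} + z_β)·√(2/n).
z-sum = 2.326 + 0.842 = 3.168.
d_min = 3.168 × √(2/563) = 3.168 × 0.0596 = 0.189.

d_min ≈ 0.19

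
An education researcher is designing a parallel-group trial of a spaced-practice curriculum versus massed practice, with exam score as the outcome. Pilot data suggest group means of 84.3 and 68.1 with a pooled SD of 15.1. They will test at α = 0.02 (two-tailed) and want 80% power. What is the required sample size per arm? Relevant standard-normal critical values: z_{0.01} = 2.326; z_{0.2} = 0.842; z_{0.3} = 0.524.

n = 18 per group

Cohen's d = |M₁ − M₂| / SD_pooled = |84.3 − 68.1| / 15.1 = 16.2 / 15.1 = 1.073.
For two independent groups with equal n: n = 2·((z_{α/2} + z_β) / d)².
z_{α/2} + z_β = 2.326 + 0.842 = 3.168.
n = 2 × (3.168 / 1.073)² = 2 × 2.952² = 2 × 8.72 = 17.4.
Round up to the next whole participant.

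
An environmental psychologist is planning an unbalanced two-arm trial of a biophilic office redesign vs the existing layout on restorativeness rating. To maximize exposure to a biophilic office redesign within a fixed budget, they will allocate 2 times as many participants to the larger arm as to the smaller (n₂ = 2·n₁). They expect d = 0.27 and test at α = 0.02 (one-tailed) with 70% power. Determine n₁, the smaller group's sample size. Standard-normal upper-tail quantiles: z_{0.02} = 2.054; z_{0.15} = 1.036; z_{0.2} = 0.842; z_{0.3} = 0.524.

n₁ = 137

With allocation ratio k = n₂/n₁ = 2, Var(x̄₁−x̄₂) = σ²(1/n₁ + 1/(k·n₁)) = σ²·(k+1)/(k·n₁).
So n₁ = (1 + 1/k)·((z_{α} + z_β)/d)² = 1.500 × (2.578/0.27)².
n₁ = 1.500 × 91.17 = 136.8.
Round up: n₁ = 137, giving n₂ = 2 × 137 = 274.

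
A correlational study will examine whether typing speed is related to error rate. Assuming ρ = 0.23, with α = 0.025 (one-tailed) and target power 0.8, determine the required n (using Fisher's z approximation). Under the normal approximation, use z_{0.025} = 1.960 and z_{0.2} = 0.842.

Fisher's z: C = ½·ln((1+r)/(1−r)) = ½·ln(1.5974) = 0.2342.
n = ((z_{α} + z_β)/C)² + 3.
(1.960 + 0.842) / 0.2342 = 2.802 / 0.2342 = 11.964.
n = 11.964² + 3 = 143.14 + 3 = 146.1.
Round up.

n = 147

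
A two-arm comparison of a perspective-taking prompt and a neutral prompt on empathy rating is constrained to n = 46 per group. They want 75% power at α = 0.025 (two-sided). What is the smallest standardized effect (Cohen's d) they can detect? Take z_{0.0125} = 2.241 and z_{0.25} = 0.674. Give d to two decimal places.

d_min ≈ 0.61

For two independent groups of n = 46 each: d_min = (z_{α/2} + z_β)·√(2/n).
z-sum = 2.241 + 0.674 = 2.915.
d_min = 2.915 × √(2/46) = 2.915 × 0.2085 = 0.608.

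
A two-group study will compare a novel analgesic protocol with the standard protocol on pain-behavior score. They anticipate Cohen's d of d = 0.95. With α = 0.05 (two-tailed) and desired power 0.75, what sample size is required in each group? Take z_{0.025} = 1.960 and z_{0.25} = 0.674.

n = 16 per group

For two independent groups with equal n: n = 2·((z_{α/2} + z_β) / d)².
z_{α/2} + z_β = 1.960 + 0.674 = 2.634.
n = 2 × (2.634 / 0.95)² = 2 × 2.773² = 2 × 7.69 = 15.4.
Round up to the next whole participant.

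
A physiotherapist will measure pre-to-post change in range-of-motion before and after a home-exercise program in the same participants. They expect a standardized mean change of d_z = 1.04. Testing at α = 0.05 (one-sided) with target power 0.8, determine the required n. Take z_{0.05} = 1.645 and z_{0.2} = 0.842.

n = 6 pairs

For a paired (one-sample on differences) test: n = ((z_{α} + z_β) / d)².
z_{α} + z_β = 1.645 + 0.842 = 2.487.
n = (2.487 / 1.04)² = 2.391² = 5.72.
Round up.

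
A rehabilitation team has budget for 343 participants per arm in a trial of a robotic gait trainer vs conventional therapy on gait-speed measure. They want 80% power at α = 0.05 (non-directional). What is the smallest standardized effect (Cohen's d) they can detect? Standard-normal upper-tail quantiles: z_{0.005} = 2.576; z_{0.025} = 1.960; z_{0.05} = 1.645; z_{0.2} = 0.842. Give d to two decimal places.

d_min ≈ 0.21

For two independent groups of n = 343 each: d_min = (z_{α/2} + z_β)·√(2/n).
z-sum = 1.960 + 0.842 = 2.802.
d_min = 2.802 × √(2/343) = 2.802 × 0.0764 = 0.214.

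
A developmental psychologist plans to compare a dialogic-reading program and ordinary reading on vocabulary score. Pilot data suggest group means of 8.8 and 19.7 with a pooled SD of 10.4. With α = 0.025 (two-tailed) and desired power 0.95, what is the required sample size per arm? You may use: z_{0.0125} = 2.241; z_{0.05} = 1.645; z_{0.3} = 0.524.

n = 28 per group

Cohen's d = |M₁ − M₂| / SD_pooled = |8.8 − 19.7| / 10.4 = 10.9 / 10.4 = 1.048.
For two independent groups with equal n: n = 2·((z_{α/2} + z_β) / d)².
z_{α/2} + z_β = 2.241 + 1.645 = 3.886.
n = 2 × (3.886 / 1.048)² = 2 × 3.708² = 2 × 13.75 = 27.5.
Round up to the next whole participant.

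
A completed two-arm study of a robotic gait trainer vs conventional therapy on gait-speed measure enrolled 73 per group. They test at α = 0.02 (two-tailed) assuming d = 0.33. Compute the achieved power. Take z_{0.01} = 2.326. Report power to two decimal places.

power ≈ 0.37

For two equal groups, power = Φ(d·√(n/2) − z_{α/2}).
d·√(n/2) = 0.33 × √(73/2) = 0.33 × 6.042 = 1.994.
z_β = 1.994 − 2.326 = -0.332.
Power = Φ(-0.332) = 0.370.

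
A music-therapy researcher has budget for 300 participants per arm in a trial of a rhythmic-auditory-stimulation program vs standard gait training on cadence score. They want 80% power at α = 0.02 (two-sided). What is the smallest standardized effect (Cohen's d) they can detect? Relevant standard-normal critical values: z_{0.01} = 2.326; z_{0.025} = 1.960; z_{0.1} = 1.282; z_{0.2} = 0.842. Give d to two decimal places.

For two independent groups of n = 300 each: d_min = (z_{α/2} + z_β)·√(2/n).
z-sum = 2.326 + 0.842 = 3.168.
d_min = 3.168 × √(2/300) = 3.168 × 0.0816 = 0.259.

d_min ≈ 0.26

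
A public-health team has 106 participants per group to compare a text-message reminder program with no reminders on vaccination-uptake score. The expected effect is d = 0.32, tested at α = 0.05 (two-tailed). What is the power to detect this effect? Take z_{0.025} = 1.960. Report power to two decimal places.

For two equal groups, power = Φ(d·√(n/2) − z_{α/2}).
d·√(n/2) = 0.32 × √(106/2) = 0.32 × 7.280 = 2.330.
z_β = 2.330 − 1.960 = 0.370.
Power = Φ(0.370) = 0.644.

power ≈ 0.64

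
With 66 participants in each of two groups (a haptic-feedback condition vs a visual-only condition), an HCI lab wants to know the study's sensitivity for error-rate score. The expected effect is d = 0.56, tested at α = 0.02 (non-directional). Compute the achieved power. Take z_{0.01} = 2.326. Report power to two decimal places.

For two equal groups, power = Φ(d·√(n/2) − z_{α/2}).
d·√(n/2) = 0.56 × √(66/2) = 0.56 × 5.745 = 3.217.
z_β = 3.217 − 2.326 = 0.891.
Power = Φ(0.891) = 0.814.

power ≈ 0.81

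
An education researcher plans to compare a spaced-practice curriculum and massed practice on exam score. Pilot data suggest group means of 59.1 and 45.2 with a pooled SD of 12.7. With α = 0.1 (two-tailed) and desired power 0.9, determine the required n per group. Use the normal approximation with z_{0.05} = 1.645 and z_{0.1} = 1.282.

Cohen's d = |M₁ − M₂| / SD_pooled = |59.1 − 45.2| / 12.7 = 13.9 / 12.7 = 1.094.
For two independent groups with equal n: n = 2·((z_{α/2} + z_β) / d)².
z_{α/2} + z_β = 1.645 + 1.282 = 2.927.
n = 2 × (2.927 / 1.094)² = 2 × 2.676² = 2 × 7.16 = 14.3.
Round up to the next whole participant.

n = 15 per group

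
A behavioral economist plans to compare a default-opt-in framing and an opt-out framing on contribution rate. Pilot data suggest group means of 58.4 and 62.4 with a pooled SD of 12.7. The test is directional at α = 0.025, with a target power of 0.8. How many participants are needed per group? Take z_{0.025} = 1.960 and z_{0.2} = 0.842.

n = 159 per group

Cohen's d = |M₁ − M₂| / SD_pooled = |58.4 − 62.4| / 12.7 = 4.0 / 12.7 = 0.315.
For two independent groups with equal n: n = 2·((z_{α} + z_β) / d)².
z_{α} + z_β = 1.960 + 0.842 = 2.802.
n = 2 × (2.802 / 0.315)² = 2 × 8.895² = 2 × 79.13 = 158.3.
Round up to the next whole participant.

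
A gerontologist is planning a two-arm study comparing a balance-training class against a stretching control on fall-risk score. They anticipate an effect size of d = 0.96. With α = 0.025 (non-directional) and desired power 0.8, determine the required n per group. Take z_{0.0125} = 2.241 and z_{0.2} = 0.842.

n = 21 per group

For two independent groups with equal n: n = 2·((z_{α/2} + z_β) / d)².
z_{α/2} + z_β = 2.241 + 0.842 = 3.083.
n = 2 × (3.083 / 0.96)² = 2 × 3.211² = 2 × 10.31 = 20.6.
Round up to the next whole participant.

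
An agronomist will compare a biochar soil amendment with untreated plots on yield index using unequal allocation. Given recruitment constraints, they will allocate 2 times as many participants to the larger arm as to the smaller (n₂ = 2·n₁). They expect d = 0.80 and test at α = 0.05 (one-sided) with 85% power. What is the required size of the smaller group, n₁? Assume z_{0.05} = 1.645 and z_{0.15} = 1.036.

With allocation ratio k = n₂/n₁ = 2, Var(x̄₁−x̄₂) = σ²(1/n₁ + 1/(k·n₁)) = σ²·(k+1)/(k·n₁).
So n₁ = (1 + 1/k)·((z_{α} + z_β)/d)² = 1.500 × (2.681/0.80)².
n₁ = 1.500 × 11.23 = 16.8.
Round up: n₁ = 17, giving n₂ = 2 × 17 = 34.

n₁ = 17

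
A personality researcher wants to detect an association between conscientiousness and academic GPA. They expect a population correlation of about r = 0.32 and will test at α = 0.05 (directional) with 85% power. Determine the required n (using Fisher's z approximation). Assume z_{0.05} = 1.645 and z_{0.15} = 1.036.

n = 69

Fisher's z: C = ½·ln((1+r)/(1−r)) = ½·ln(1.9412) = 0.3316.
n = ((z_{α} + z_β)/C)² + 3.
(1.645 + 1.036) / 0.3316 = 2.681 / 0.3316 = 8.085.
n = 8.085² + 3 = 65.37 + 3 = 68.4.
Round up.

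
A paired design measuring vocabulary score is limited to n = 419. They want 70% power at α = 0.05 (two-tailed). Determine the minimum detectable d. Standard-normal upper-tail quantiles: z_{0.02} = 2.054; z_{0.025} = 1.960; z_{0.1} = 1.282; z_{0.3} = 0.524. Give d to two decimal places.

d_min ≈ 0.12

For a single sample (or paired design) of n = 419: d_min = (z_{α/2} + z_β)/√n.
z-sum = 1.960 + 0.524 = 2.484.
d_min = 2.484 / √419 = 2.484 / 20.469 = 0.121.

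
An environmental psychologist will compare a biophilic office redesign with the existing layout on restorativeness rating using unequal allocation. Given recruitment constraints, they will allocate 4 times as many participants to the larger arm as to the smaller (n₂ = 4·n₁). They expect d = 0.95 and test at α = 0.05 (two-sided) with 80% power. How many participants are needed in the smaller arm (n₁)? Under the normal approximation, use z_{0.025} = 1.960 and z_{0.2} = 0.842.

n₁ = 11

With allocation ratio k = n₂/n₁ = 4, Var(x̄₁−x̄₂) = σ²(1/n₁ + 1/(k·n₁)) = σ²·(k+1)/(k·n₁).
So n₁ = (1 + 1/k)·((z_{α/2} + z_β)/d)² = 1.250 × (2.802/0.95)².
n₁ = 1.250 × 8.70 = 10.9.
Round up: n₁ = 11, giving n₂ = 4 × 11 = 44.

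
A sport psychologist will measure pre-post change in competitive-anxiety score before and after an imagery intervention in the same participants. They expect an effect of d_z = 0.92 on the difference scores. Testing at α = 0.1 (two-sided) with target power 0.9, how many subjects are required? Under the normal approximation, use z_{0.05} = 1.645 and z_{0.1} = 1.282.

For a paired (one-sample on differences) test: n = ((z_{α/2} + z_β) / d)².
z_{α/2} + z_β = 1.645 + 1.282 = 2.927.
n = (2.927 / 0.92)² = 3.182² = 10.12.
Round up.

n = 11 pairs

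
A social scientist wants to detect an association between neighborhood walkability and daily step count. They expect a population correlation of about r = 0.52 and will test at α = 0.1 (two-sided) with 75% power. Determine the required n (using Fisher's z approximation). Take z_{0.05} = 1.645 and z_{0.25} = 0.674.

Fisher's z: C = ½·ln((1+r)/(1−r)) = ½·ln(3.1667) = 0.5763.
n = ((z_{α/2} + z_β)/C)² + 3.
(1.645 + 0.674) / 0.5763 = 2.319 / 0.5763 = 4.024.
n = 4.024² + 3 = 16.19 + 3 = 19.2.
Round up.

n = 20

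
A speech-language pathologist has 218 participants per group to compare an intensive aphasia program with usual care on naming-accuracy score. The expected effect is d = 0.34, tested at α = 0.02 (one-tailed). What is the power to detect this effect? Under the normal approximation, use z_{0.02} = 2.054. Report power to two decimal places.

For two equal groups, power = Φ(d·√(n/2) − z_{α}).
d·√(n/2) = 0.34 × √(218/2) = 0.34 × 10.440 = 3.550.
z_β = 3.550 − 2.054 = 1.496.
Power = Φ(1.496) = 0.933.

power ≈ 0.93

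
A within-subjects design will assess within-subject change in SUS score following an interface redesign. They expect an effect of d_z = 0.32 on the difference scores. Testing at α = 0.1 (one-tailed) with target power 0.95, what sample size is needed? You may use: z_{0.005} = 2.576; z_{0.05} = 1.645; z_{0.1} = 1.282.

n = 84 pairs

For a paired (one-sample on differences) test: n = ((z_{α} + z_β) / d)².
z_{α} + z_β = 1.282 + 1.645 = 2.927.
n = (2.927 / 0.32)² = 9.147² = 83.67.
Round up.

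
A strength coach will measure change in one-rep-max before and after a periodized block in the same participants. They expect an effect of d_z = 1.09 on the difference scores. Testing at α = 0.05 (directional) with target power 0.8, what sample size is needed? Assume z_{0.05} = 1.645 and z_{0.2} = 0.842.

n = 6 pairs

For a paired (one-sample on differences) test: n = ((z_{α} + z_β) / d)².
z_{α} + z_β = 1.645 + 0.842 = 2.487.
n = (2.487 / 1.09)² = 2.282² = 5.21.
Round up.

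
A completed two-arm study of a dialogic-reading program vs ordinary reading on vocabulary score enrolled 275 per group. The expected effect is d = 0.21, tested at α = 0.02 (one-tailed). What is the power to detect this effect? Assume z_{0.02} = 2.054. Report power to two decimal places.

For two equal groups, power = Φ(d·√(n/2) − z_{α}).
d·√(n/2) = 0.21 × √(275/2) = 0.21 × 11.726 = 2.462.
z_β = 2.462 − 2.054 = 0.408.
Power = Φ(0.408) = 0.659.

power ≈ 0.66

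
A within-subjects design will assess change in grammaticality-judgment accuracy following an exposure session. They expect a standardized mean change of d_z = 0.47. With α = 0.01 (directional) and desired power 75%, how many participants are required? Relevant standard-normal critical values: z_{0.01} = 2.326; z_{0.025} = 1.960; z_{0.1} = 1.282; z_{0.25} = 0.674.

n = 41 pairs

For a paired (one-sample on differences) test: n = ((z_{α} + z_β) / d)².
z_{α} + z_β = 2.326 + 0.674 = 3.000.
n = (3.000 / 0.47)² = 6.383² = 40.74.
Round up.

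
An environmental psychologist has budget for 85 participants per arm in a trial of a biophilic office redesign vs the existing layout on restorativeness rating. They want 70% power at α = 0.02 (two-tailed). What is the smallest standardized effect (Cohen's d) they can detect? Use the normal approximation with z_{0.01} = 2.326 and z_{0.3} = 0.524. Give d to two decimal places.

d_min ≈ 0.44

For two independent groups of n = 85 each: d_min = (z_{α/2} + z_β)·√(2/n).
z-sum = 2.326 + 0.524 = 2.850.
d_min = 2.850 × √(2/85) = 2.850 × 0.1534 = 0.437.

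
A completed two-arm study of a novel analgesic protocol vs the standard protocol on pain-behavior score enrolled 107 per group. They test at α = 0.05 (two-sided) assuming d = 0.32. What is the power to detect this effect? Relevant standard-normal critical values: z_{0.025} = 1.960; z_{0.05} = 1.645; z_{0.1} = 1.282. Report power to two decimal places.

power ≈ 0.65

For two equal groups, power = Φ(d·√(n/2) − z_{α/2}).
d·√(n/2) = 0.32 × √(107/2) = 0.32 × 7.314 = 2.341.
z_β = 2.341 − 1.960 = 0.381.
Power = Φ(0.381) = 0.648.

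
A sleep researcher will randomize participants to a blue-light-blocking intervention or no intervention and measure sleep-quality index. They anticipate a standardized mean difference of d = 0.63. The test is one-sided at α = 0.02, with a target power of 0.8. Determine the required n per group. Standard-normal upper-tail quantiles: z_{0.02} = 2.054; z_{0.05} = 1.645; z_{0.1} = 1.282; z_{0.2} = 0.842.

n = 43 per group

For two independent groups with equal n: n = 2·((z_{α} + z_β) / d)².
z_{α} + z_β = 2.054 + 0.842 = 2.896.
n = 2 × (2.896 / 0.63)² = 2 × 4.597² = 2 × 21.13 = 42.3.
Round up to the next whole participant.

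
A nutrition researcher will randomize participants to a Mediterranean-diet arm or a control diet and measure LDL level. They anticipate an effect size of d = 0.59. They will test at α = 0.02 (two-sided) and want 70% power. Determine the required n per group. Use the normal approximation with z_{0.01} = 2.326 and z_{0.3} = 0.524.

For two independent groups with equal n: n = 2·((z_{α/2} + z_β) / d)².
z_{α/2} + z_β = 2.326 + 0.524 = 2.850.
n = 2 × (2.850 / 0.59)² = 2 × 4.831² = 2 × 23.33 = 46.7.
Round up to the next whole participant.

n = 47 per group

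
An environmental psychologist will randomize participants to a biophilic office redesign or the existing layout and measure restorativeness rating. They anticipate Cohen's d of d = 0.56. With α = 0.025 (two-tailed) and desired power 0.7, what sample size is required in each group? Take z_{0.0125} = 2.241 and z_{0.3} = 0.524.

For two independent groups with equal n: n = 2·((z_{α/2} + z_β) / d)².
z_{α/2} + z_β = 2.241 + 0.524 = 2.765.
n = 2 × (2.765 / 0.56)² = 2 × 4.938² = 2 × 24.38 = 48.8.
Round up to the next whole participant.

n = 49 per group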